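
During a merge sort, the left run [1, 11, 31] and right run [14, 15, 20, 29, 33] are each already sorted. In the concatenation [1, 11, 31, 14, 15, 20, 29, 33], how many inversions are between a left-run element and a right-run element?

4 cross-inversions

For each element r of the right run, count left-run elements greater than r:
r = 14: 31 → 1
r = 15: 31 → 1
r = 20: 31 → 1
r = 29: 31 → 1
r = 33: none → 0
Cross-inversions: 1 + 1 + 1 + 1 + 0 = 4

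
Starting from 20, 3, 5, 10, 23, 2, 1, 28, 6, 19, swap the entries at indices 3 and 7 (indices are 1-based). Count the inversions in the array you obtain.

18 inversions

Positions 3 and 7 hold 5 and 1; after swapping, the array is [20, 3, 1, 10, 23, 2, 5, 28, 6, 19].
Element-by-element contributions:
20 → 3, 1, 10, 2, 5, 6, 19 → 7
3 → 1, 2 → 2
1 → none → 0
10 → 2, 5, 6 → 3
23 → 2, 5, 6, 19 → 4
2 → none → 0
5 → none → 0
28 → 6, 19 → 2
6 → none → 0
19 → none → 0
Sum: 7 + 2 + 0 + 3 + 4 + 0 + 0 + 2 + 0 + 0 = 18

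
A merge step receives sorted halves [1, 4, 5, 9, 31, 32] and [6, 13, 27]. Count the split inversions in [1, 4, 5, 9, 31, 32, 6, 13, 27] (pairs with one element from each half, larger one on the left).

7

Count, for every r in R, how many entries of L exceed r:
r = 6: 9, 31, 32 → 3
r = 13: 31, 32 → 2
r = 27: 31, 32 → 2
Cross-inversions: 3 + 2 + 2 = 7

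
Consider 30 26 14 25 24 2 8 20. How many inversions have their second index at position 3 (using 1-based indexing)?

2

The element at index 3 is 14.
Elements before it: 30, 26
Those larger than 14: 30, 26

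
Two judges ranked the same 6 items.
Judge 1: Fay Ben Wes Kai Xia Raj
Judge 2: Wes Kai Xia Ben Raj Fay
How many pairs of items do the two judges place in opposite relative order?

8 discordant pairs

Assign each item its position (1..6) in the first ordering, then rewrite the second ordering as that position sequence:
positions: Fay→1, Ben→2, Wes→3, Kai→4, Xia→5, Raj→6
second ordering as positions: [3, 4, 5, 2, 6, 1]
Discordant pairs = inversions in this position sequence.
3: 2, 1 → 2
4: 2, 1 → 2
5: 2, 1 → 2
2: 1 → 1
6: 1 → 1
1: 0
Total: 2 + 2 + 2 + 1 + 1 + 0 = 8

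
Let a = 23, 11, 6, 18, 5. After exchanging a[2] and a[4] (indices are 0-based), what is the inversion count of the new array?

Positions 2 and 4 hold 6 and 5; after swapping, the array is [23, 11, 5, 18, 6].
Count, for each position, how many later elements it exceeds:
23: 4
11: 2
5: 0
18: 1
6: 0
Sum: 4 + 2 + 0 + 1 + 0 = 7

7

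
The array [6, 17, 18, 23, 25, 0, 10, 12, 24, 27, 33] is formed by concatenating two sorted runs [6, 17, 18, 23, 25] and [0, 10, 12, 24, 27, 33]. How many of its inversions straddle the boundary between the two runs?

Take each right-half value and tally the left-half values above it:
r = 0: 6, 17, 18, 23, 25 → 5
r = 10: 17, 18, 23, 25 → 4
r = 12: 17, 18, 23, 25 → 4
r = 24: 25 → 1
r = 27: none → 0
r = 33: none → 0
Cross-inversions: 5 + 4 + 4 + 1 + 0 + 0 = 14

14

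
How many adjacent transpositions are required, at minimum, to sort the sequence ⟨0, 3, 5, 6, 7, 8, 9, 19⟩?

Adjacent swaps: 0

Minimum adjacent swaps = number of inversions (each swap of adjacent out-of-order elements removes one inversion and no swap can remove more).
Count inversions — for each element, later elements that are smaller:
0: none → 0
3: none → 0
5: none → 0
6: none → 0
7: none → 0
8: none → 0
9: none → 0
19: none → 0
Total inversions: 0 + 0 + 0 + 0 + 0 + 0 + 0 + 0 = 0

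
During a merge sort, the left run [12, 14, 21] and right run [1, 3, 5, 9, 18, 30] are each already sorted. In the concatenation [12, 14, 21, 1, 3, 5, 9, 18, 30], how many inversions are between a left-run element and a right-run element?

13 cross-inversions

For each element r of the right run, count left-run elements greater than r:
r = 1: 12, 14, 21 → 3
r = 3: 12, 14, 21 → 3
r = 5: 12, 14, 21 → 3
r = 9: 12, 14, 21 → 3
r = 18: 21 → 1
r = 30: none → 0
Cross-inversions: 3 + 3 + 3 + 3 + 1 + 0 = 13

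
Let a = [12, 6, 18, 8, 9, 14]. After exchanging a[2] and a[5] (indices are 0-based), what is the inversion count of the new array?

Positions 2 and 5 hold 18 and 14; after swapping, the array is [12, 6, 14, 8, 9, 18].
Element-by-element contributions:
12: 3
6: 0
14: 2
8: 0
9: 0
18: 0
Sum: 3 + 0 + 2 + 0 + 0 + 0 = 5

5 inversions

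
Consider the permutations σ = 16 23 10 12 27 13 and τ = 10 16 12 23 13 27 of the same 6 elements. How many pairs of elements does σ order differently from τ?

4 discordant pairs

Assign each item its position (1..6) in the first ordering, then rewrite the second ordering as that position sequence:
positions: 16→1, 23→2, 10→3, 12→4, 27→5, 13→6
second ordering as positions: [3, 1, 4, 2, 6, 5]
Discordant pairs = inversions in this position sequence.
3: 1, 2 → 2
1: 0
4: 2 → 1
2: 0
6: 5 → 1
5: 0
Total: 2 + 0 + 1 + 0 + 1 + 0 = 4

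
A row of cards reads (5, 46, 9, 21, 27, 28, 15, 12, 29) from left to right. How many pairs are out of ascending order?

14 inversions

Element-by-element contributions:
5: 0
46: 7
9: 0
21: 2
27: 2
28: 2
15: 1
12: 0
29: 0
Sum: 0 + 7 + 0 + 2 + 2 + 2 + 1 + 0 + 0 = 14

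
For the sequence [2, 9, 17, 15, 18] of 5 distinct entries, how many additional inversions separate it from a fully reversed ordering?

9

Maximum inversions for 5 distinct elements is C(5, 2) = 5·4/2 = 10.
Current inversions — for each element, count later smaller elements:
2: 0
9: 0
17: 1
15: 0
18: 0
Current total: 0 + 0 + 1 + 0 + 0 = 1
Shortfall: 10 − 1 = 9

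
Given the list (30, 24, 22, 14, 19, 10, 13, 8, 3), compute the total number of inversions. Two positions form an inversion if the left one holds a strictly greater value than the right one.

34 inversions

Sweep left to right; for each value list the smaller values that follow it:
30: 8
24: 7
22: 6
14: 4
19: 4
10: 2
13: 2
8: 1
3: 0
Sum: 8 + 7 + 6 + 4 + 4 + 2 + 2 + 1 + 0 = 34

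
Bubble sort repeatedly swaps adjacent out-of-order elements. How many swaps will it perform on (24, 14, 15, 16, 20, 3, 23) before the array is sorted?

Each adjacent swap fixes exactly one inversion, so the minimum swap count equals the number of inversions.
Count inversions — for each element, later elements that are smaller:
24: 14, 15, 16, 20, 3, 23 → 6
14: 3 → 1
15: 3 → 1
16: 3 → 1
20: 3 → 1
3: none → 0
23: none → 0
Total inversions: 6 + 1 + 1 + 1 + 1 + 0 + 0 = 10

10 swaps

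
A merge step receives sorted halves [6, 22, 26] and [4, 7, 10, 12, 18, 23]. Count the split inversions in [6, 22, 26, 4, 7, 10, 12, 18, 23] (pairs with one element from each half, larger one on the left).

There are 12 split inversions.

Take each right-half value and tally the left-half values above it:
r = 4: 6, 22, 26 → 3
r = 7: 22, 26 → 2
r = 10: 22, 26 → 2
r = 12: 22, 26 → 2
r = 18: 22, 26 → 2
r = 23: 26 → 1
Cross-inversions: 3 + 2 + 2 + 2 + 2 + 1 = 12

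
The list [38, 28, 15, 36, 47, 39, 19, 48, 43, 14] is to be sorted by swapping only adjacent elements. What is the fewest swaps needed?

21 swaps

The minimum number of adjacent swaps to sort an array equals its inversion count, since every such swap removes exactly one inversion.
Count inversions — for each element, later elements that are smaller:
38: 28, 15, 36, 19, 14 → 5
28: 15, 19, 14 → 3
15: 14 → 1
36: 19, 14 → 2
47: 39, 19, 43, 14 → 4
39: 19, 14 → 2
19: 14 → 1
48: 43, 14 → 2
43: 14 → 1
14: none → 0
Total inversions: 5 + 3 + 1 + 2 + 4 + 2 + 1 + 2 + 1 + 0 = 21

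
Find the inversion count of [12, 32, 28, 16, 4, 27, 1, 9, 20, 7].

30

Element-by-element contributions:
12 → 4, 1, 9, 7 → 4
32 → 28, 16, 4, 27, 1, 9, 20, 7 → 8
28 → 16, 4, 27, 1, 9, 20, 7 → 7
16 → 4, 1, 9, 7 → 4
4 → 1 → 1
27 → 1, 9, 20, 7 → 4
1 → none → 0
9 → 7 → 1
20 → 7 → 1
7 → none → 0
Sum: 4 + 8 + 7 + 4 + 1 + 4 + 0 + 1 + 1 + 0 = 30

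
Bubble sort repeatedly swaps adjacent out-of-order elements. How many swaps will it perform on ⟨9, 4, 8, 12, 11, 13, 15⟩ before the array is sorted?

The minimum number of adjacent swaps to sort an array equals its inversion count, since every such swap removes exactly one inversion.
Count inversions — for each element, later elements that are smaller:
9: 4, 8 → 2
4: none → 0
8: none → 0
12: 11 → 1
11: none → 0
13: none → 0
15: none → 0
Total inversions: 2 + 0 + 0 + 1 + 0 + 0 + 0 = 3

There are 3 adjacent swaps.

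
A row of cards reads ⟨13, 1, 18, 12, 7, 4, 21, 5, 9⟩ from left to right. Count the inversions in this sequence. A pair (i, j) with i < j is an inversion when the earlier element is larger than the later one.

19 inversions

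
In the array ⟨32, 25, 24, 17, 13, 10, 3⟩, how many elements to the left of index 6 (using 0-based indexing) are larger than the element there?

6 such elements

The element at index 6 is 3.
Elements before it: 32, 25, 24, 17, 13, 10
Those larger than 3: 32, 25, 24, 17, 13, 10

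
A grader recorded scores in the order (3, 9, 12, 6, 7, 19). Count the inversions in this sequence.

Count, for each position, how many later elements it exceeds:
3 → none → 0
9 → 6, 7 → 2
12 → 6, 7 → 2
6 → none → 0
7 → none → 0
19 → none → 0
Sum: 0 + 2 + 2 + 0 + 0 + 0 = 4

4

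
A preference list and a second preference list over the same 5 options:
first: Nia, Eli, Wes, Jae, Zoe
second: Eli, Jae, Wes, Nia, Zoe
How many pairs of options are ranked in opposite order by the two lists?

Assign each item its position (1..5) in the first ordering, then rewrite the second ordering as that position sequence:
positions: Nia→1, Eli→2, Wes→3, Jae→4, Zoe→5
second ordering as positions: [2, 4, 3, 1, 5]
Discordant pairs = inversions in this position sequence.
2: 1 → 1
4: 3, 1 → 2
3: 1 → 1
1: 0
5: 0
Total: 1 + 2 + 1 + 0 + 0 = 4

There are 4 pairs.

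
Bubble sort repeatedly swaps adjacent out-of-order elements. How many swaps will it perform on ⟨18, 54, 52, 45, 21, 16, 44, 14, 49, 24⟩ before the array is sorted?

There are 28 swaps.

The minimum number of adjacent swaps to sort an array equals its inversion count, since every such swap removes exactly one inversion.
Count inversions — for each element, later elements that are smaller:
18: 16, 14 → 2
54: 52, 45, 21, 16, 44, 14, 49, 24 → 8
52: 45, 21, 16, 44, 14, 49, 24 → 7
45: 21, 16, 44, 14, 24 → 5
21: 16, 14 → 2
16: 14 → 1
44: 14, 24 → 2
14: none → 0
49: 24 → 1
24: none → 0
Total inversions: 2 + 8 + 7 + 5 + 2 + 1 + 2 + 0 + 1 + 0 = 28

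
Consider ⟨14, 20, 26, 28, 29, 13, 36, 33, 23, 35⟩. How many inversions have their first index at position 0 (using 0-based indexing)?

1 such element

The element at index 0 is 14.
Elements after it: 20, 26, 28, 29, 13, 36, 33, 23, 35
Those smaller than 14: 13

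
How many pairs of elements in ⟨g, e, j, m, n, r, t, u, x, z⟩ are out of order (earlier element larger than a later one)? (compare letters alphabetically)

For each element, count later entries that are smaller:
g → e → 1
e → none → 0
j → none → 0
m → none → 0
n → none → 0
r → none → 0
t → none → 0
u → none → 0
x → none → 0
z → none → 0
Sum: 1 + 0 + 0 + 0 + 0 + 0 + 0 + 0 + 0 + 0 = 1

There is 1 inversion.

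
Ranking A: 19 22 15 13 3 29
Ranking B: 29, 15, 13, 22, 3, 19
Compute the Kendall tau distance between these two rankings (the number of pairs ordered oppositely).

11

Assign each item its position (1..6) in the first ordering, then rewrite the second ordering as that position sequence:
positions: 19→1, 22→2, 15→3, 13→4, 3→5, 29→6
second ordering as positions: [6, 3, 4, 2, 5, 1]
Discordant pairs = inversions in this position sequence.
6: 3, 4, 2, 5, 1 → 5
3: 2, 1 → 2
4: 2, 1 → 2
2: 1 → 1
5: 1 → 1
1: 0
Total: 5 + 2 + 2 + 1 + 1 + 0 = 11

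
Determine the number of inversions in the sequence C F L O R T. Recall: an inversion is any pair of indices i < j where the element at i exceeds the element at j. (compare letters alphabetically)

0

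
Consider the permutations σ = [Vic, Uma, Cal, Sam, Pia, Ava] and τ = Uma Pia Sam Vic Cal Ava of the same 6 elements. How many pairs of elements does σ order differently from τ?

Assign each item its position (1..6) in the first ordering, then rewrite the second ordering as that position sequence:
positions: Vic→1, Uma→2, Cal→3, Sam→4, Pia→5, Ava→6
second ordering as positions: [2, 5, 4, 1, 3, 6]
Discordant pairs = inversions in this position sequence.
2: 1 → 1
5: 4, 1, 3 → 3
4: 1, 3 → 2
1: 0
3: 0
6: 0
Total: 1 + 3 + 2 + 0 + 0 + 0 = 6

Discordant pairs: 6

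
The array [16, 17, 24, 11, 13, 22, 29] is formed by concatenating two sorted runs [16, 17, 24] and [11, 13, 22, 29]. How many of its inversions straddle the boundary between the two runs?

For each element r of the right run, count left-run elements greater than r:
r = 11: 16, 17, 24 → 3
r = 13: 16, 17, 24 → 3
r = 22: 24 → 1
r = 29: none → 0
Cross-inversions: 3 + 3 + 1 + 0 = 7

Split inversions: 7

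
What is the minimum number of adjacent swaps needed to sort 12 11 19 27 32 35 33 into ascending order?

2

Minimum adjacent swaps = number of inversions (each swap of adjacent out-of-order elements removes one inversion and no swap can remove more).
Count inversions — for each element, later elements that are smaller:
12: 11 → 1
11: none → 0
19: none → 0
27: none → 0
32: none → 0
35: 33 → 1
33: none → 0
Total inversions: 1 + 0 + 0 + 0 + 0 + 1 + 0 = 2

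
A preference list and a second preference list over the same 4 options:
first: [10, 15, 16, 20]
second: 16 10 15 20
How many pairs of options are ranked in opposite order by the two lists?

Assign each item its position (1..4) in the first ordering, then rewrite the second ordering as that position sequence:
positions: 10→1, 15→2, 16→3, 20→4
second ordering as positions: [3, 1, 2, 4]
Discordant pairs = inversions in this position sequence.
3: 1, 2 → 2
1: 0
2: 0
4: 0
Total: 2 + 0 + 0 + 0 = 2

2 pairs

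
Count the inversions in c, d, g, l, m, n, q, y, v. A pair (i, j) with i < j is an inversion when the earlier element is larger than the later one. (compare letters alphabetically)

1 inversion

Count, for each position, how many later elements it exceeds:
c → none → 0
d → none → 0
g → none → 0
l → none → 0
m → none → 0
n → none → 0
q → none → 0
y → v → 1
v → none → 0
Sum: 0 + 0 + 0 + 0 + 0 + 0 + 0 + 1 + 0 = 1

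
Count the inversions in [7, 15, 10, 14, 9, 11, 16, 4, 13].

There are 17 inversions.

Count, for each position, how many later elements it exceeds:
7: 1
15: 6
10: 2
14: 4
9: 1
11: 1
16: 2
4: 0
13: 0
Sum: 1 + 6 + 2 + 4 + 1 + 1 + 2 + 0 + 0 = 17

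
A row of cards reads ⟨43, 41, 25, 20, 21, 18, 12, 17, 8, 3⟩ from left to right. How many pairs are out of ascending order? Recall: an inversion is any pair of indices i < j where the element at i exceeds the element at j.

For each element, count later entries that are smaller:
43: 9
41: 8
25: 7
20: 5
21: 5
18: 4
12: 2
17: 2
8: 1
3: 0
Sum: 9 + 8 + 7 + 5 + 5 + 4 + 2 + 2 + 1 + 0 = 43

43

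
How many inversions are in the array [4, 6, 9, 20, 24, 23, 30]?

1

Element-by-element contributions:
4: 0
6: 0
9: 0
20: 0
24: 1
23: 0
30: 0
Sum: 0 + 0 + 0 + 0 + 1 + 0 + 0 = 1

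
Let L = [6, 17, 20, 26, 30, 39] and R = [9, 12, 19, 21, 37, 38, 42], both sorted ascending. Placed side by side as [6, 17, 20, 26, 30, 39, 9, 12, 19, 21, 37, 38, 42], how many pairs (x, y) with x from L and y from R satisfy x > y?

For each element r of the right run, count left-run elements greater than r:
r = 9: 17, 20, 26, 30, 39 → 5
r = 12: 17, 20, 26, 30, 39 → 5
r = 19: 20, 26, 30, 39 → 4
r = 21: 26, 30, 39 → 3
r = 37: 39 → 1
r = 38: 39 → 1
r = 42: none → 0
Cross-inversions: 5 + 5 + 4 + 3 + 1 + 1 + 0 = 19

19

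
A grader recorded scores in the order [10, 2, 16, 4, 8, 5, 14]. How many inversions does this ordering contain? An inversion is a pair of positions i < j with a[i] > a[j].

9 inversions

Element-by-element contributions:
10 → 2, 4, 8, 5 → 4
2 → none → 0
16 → 4, 8, 5, 14 → 4
4 → none → 0
8 → 5 → 1
5 → none → 0
14 → none → 0
Sum: 4 + 0 + 4 + 0 + 1 + 0 + 0 = 9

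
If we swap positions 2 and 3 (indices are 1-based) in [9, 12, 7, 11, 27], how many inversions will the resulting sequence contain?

Positions 2 and 3 hold 12 and 7; after swapping, the array is [9, 7, 12, 11, 27].
For each element, count later entries that are smaller:
9 → 7 → 1
7 → none → 0
12 → 11 → 1
11 → none → 0
27 → none → 0
Sum: 1 + 0 + 1 + 0 + 0 = 2

2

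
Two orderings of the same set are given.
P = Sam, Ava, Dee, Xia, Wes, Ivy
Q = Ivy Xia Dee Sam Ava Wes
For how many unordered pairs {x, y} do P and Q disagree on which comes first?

10

Assign each item its position (1..6) in the first ordering, then rewrite the second ordering as that position sequence:
positions: Sam→1, Ava→2, Dee→3, Xia→4, Wes→5, Ivy→6
second ordering as positions: [6, 4, 3, 1, 2, 5]
Discordant pairs = inversions in this position sequence.
6: 4, 3, 1, 2, 5 → 5
4: 3, 1, 2 → 3
3: 1, 2 → 2
1: 0
2: 0
5: 0
Total: 5 + 3 + 2 + 0 + 0 + 0 = 10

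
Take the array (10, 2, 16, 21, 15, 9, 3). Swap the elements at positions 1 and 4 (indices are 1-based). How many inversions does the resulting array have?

15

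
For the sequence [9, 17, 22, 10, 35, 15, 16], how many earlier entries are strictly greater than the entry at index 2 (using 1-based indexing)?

0

The element at index 2 is 17.
Elements before it: 9
None of them are larger than 17.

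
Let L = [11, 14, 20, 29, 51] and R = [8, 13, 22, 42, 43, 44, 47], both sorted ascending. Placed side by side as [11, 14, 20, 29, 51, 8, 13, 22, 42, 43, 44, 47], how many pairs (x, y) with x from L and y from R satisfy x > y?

Take each right-half value and tally the left-half values above it:
r = 8: 11, 14, 20, 29, 51 → 5
r = 13: 14, 20, 29, 51 → 4
r = 22: 29, 51 → 2
r = 42: 51 → 1
r = 43: 51 → 1
r = 44: 51 → 1
r = 47: 51 → 1
Cross-inversions: 5 + 4 + 2 + 1 + 1 + 1 + 1 = 15

15 split inversions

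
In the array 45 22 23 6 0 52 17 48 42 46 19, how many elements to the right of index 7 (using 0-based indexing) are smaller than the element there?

The element at index 7 is 48.
Elements after it: 42, 46, 19
Those smaller than 48: 42, 46, 19

3 such elements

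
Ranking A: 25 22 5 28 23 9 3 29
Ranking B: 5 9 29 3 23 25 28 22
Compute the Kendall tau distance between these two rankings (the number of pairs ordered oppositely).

19 discordant pairs

Assign each item its position (1..8) in the first ordering, then rewrite the second ordering as that position sequence:
positions: 25→1, 22→2, 5→3, 28→4, 23→5, 9→6, 3→7, 29→8
second ordering as positions: [3, 6, 8, 7, 5, 1, 4, 2]
Discordant pairs = inversions in this position sequence.
3: 1, 2 → 2
6: 5, 1, 4, 2 → 4
8: 7, 5, 1, 4, 2 → 5
7: 5, 1, 4, 2 → 4
5: 1, 4, 2 → 3
1: 0
4: 2 → 1
2: 0
Total: 2 + 4 + 5 + 4 + 3 + 0 + 1 + 0 = 19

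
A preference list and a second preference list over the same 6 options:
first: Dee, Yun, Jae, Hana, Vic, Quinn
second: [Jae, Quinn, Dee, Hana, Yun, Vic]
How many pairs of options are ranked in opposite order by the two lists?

7 pairs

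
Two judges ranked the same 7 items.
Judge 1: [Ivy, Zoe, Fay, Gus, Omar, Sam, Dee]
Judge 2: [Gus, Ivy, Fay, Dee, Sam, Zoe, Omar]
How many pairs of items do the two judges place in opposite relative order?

Assign each item its position (1..7) in the first ordering, then rewrite the second ordering as that position sequence:
positions: Ivy→1, Zoe→2, Fay→3, Gus→4, Omar→5, Sam→6, Dee→7
second ordering as positions: [4, 1, 3, 7, 6, 2, 5]
Discordant pairs = inversions in this position sequence.
4: 1, 3, 2 → 3
1: 0
3: 2 → 1
7: 6, 2, 5 → 3
6: 2, 5 → 2
2: 0
5: 0
Total: 3 + 0 + 1 + 3 + 2 + 0 + 0 = 9

9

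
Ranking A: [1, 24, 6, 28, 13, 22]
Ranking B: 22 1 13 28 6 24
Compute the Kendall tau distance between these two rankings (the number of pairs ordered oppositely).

11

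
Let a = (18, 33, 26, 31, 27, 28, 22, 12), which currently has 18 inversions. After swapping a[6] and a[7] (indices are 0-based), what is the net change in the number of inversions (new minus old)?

Positions 6 and 7 hold 22 and 12; after swapping, the array is [18, 33, 26, 31, 27, 28, 12, 22].
For each element, count later entries that are smaller:
18 → 12 → 1
33 → 26, 31, 27, 28, 12, 22 → 6
26 → 12, 22 → 2
31 → 27, 28, 12, 22 → 4
27 → 12, 22 → 2
28 → 12, 22 → 2
12 → none → 0
22 → none → 0
Sum: 1 + 6 + 2 + 4 + 2 + 2 + 0 + 0 = 17
Change: 17 − 18 = -1

-1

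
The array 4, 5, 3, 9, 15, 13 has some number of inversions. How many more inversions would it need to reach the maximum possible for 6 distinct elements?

12 inversions short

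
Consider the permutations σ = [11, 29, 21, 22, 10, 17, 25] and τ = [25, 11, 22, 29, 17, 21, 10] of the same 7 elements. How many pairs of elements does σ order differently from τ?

Assign each item its position (1..7) in the first ordering, then rewrite the second ordering as that position sequence:
positions: 11→1, 29→2, 21→3, 22→4, 10→5, 17→6, 25→7
second ordering as positions: [7, 1, 4, 2, 6, 3, 5]
Discordant pairs = inversions in this position sequence.
7: 1, 4, 2, 6, 3, 5 → 6
1: 0
4: 2, 3 → 2
2: 0
6: 3, 5 → 2
3: 0
5: 0
Total: 6 + 0 + 2 + 0 + 2 + 0 + 0 = 10

10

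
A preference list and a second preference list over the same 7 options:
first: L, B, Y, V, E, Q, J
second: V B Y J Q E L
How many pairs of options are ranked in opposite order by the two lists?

Assign each item its position (1..7) in the first ordering, then rewrite the second ordering as that position sequence:
positions: L→1, B→2, Y→3, V→4, E→5, Q→6, J→7
second ordering as positions: [4, 2, 3, 7, 6, 5, 1]
Discordant pairs = inversions in this position sequence.
4: 2, 3, 1 → 3
2: 1 → 1
3: 1 → 1
7: 6, 5, 1 → 3
6: 5, 1 → 2
5: 1 → 1
1: 0
Total: 3 + 1 + 1 + 3 + 2 + 1 + 0 = 11

11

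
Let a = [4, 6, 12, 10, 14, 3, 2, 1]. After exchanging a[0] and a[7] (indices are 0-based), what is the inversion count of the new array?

Inversions: 14

Positions 0 and 7 hold 4 and 1; after swapping, the array is [1, 6, 12, 10, 14, 3, 2, 4].
Sweep left to right; for each value list the smaller values that follow it:
1 → none → 0
6 → 3, 2, 4 → 3
12 → 10, 3, 2, 4 → 4
10 → 3, 2, 4 → 3
14 → 3, 2, 4 → 3
3 → 2 → 1
2 → none → 0
4 → none → 0
Sum: 0 + 3 + 4 + 3 + 3 + 1 + 0 + 0 = 14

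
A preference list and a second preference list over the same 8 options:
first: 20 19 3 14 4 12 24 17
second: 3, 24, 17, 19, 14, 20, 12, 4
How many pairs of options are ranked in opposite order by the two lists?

Assign each item its position (1..8) in the first ordering, then rewrite the second ordering as that position sequence:
positions: 20→1, 19→2, 3→3, 14→4, 4→5, 12→6, 24→7, 17→8
second ordering as positions: [3, 7, 8, 2, 4, 1, 6, 5]
Discordant pairs = inversions in this position sequence.
3: 2, 1 → 2
7: 2, 4, 1, 6, 5 → 5
8: 2, 4, 1, 6, 5 → 5
2: 1 → 1
4: 1 → 1
1: 0
6: 5 → 1
5: 0
Total: 2 + 5 + 5 + 1 + 1 + 0 + 1 + 0 = 15

There are 15 pairs.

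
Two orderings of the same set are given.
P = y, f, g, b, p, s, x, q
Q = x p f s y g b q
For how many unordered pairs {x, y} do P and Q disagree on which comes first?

14

Assign each item its position (1..8) in the first ordering, then rewrite the second ordering as that position sequence:
positions: y→1, f→2, g→3, b→4, p→5, s→6, x→7, q→8
second ordering as positions: [7, 5, 2, 6, 1, 3, 4, 8]
Discordant pairs = inversions in this position sequence.
7: 5, 2, 6, 1, 3, 4 → 6
5: 2, 1, 3, 4 → 4
2: 1 → 1
6: 1, 3, 4 → 3
1: 0
3: 0
4: 0
8: 0
Total: 6 + 4 + 1 + 3 + 0 + 0 + 0 + 0 = 14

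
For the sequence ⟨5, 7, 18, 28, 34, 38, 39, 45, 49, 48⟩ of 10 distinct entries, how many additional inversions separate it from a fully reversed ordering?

Maximum inversions for 10 distinct elements is C(10, 2) = 10·9/2 = 45.
Current inversions — for each element, count later smaller elements:
5: 0
7: 0
18: 0
28: 0
34: 0
38: 0
39: 0
45: 0
49: 1
48: 0
Current total: 0 + 0 + 0 + 0 + 0 + 0 + 0 + 0 + 1 + 0 = 1
Shortfall: 45 − 1 = 44

44 inversions short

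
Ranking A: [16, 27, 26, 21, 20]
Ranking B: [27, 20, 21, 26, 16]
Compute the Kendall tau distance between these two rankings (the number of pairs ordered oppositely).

7 discordant pairs

Assign each item its position (1..5) in the first ordering, then rewrite the second ordering as that position sequence:
positions: 16→1, 27→2, 26→3, 21→4, 20→5
second ordering as positions: [2, 5, 4, 3, 1]
Discordant pairs = inversions in this position sequence.
2: 1 → 1
5: 4, 3, 1 → 3
4: 3, 1 → 2
3: 1 → 1
1: 0
Total: 1 + 3 + 2 + 1 + 0 = 7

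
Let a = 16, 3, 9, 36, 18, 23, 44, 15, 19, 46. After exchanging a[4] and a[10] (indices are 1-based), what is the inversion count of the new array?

There are 15 inversions.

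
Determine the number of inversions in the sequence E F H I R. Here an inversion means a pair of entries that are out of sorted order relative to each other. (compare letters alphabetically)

0 out-of-order pairs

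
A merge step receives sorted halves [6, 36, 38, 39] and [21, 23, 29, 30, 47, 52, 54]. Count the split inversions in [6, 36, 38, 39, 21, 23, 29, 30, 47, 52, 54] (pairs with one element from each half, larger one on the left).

Take each right-half value and tally the left-half values above it:
r = 21: 36, 38, 39 → 3
r = 23: 36, 38, 39 → 3
r = 29: 36, 38, 39 → 3
r = 30: 36, 38, 39 → 3
r = 47: none → 0
r = 52: none → 0
r = 54: none → 0
Cross-inversions: 3 + 3 + 3 + 3 + 0 + 0 + 0 = 12

There are 12 split inversions.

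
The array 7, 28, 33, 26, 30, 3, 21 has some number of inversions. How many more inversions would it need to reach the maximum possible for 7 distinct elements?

Maximum inversions for 7 distinct elements is C(7, 2) = 7·6/2 = 21.
Current inversions — for each element, count later smaller elements:
7: 1
28: 3
33: 4
26: 2
30: 2
3: 0
21: 0
Current total: 1 + 3 + 4 + 2 + 2 + 0 + 0 = 12
Shortfall: 21 − 12 = 9

9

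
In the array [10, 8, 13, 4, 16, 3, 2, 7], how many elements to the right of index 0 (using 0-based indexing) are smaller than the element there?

5

The element at index 0 is 10.
Elements after it: 8, 13, 4, 16, 3, 2, 7
Those smaller than 10: 8, 4, 3, 2, 7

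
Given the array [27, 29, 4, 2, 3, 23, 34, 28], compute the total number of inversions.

12 inversions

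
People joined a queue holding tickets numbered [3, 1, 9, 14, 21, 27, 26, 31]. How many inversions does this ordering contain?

Element-by-element contributions:
3: 1
1: 0
9: 0
14: 0
21: 0
27: 1
26: 0
31: 0
Sum: 1 + 0 + 0 + 0 + 0 + 1 + 0 + 0 = 2

2 inversions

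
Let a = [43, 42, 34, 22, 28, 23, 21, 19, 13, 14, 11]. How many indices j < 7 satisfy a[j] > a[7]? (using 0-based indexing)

The element at index 7 is 19.
Elements before it: 43, 42, 34, 22, 28, 23, 21
Those larger than 19: 43, 42, 34, 22, 28, 23, 21

7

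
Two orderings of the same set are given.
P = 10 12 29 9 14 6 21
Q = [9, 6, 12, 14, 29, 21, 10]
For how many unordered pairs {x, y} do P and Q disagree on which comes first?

12

Assign each item its position (1..7) in the first ordering, then rewrite the second ordering as that position sequence:
positions: 10→1, 12→2, 29→3, 9→4, 14→5, 6→6, 21→7
second ordering as positions: [4, 6, 2, 5, 3, 7, 1]
Discordant pairs = inversions in this position sequence.
4: 2, 3, 1 → 3
6: 2, 5, 3, 1 → 4
2: 1 → 1
5: 3, 1 → 2
3: 1 → 1
7: 1 → 1
1: 0
Total: 3 + 4 + 1 + 2 + 1 + 1 + 0 = 12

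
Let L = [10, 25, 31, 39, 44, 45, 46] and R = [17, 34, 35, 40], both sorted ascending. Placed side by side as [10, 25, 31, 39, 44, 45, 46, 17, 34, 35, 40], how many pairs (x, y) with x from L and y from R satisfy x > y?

Take each right-half value and tally the left-half values above it:
r = 17: 25, 31, 39, 44, 45, 46 → 6
r = 34: 39, 44, 45, 46 → 4
r = 35: 39, 44, 45, 46 → 4
r = 40: 44, 45, 46 → 3
Cross-inversions: 6 + 4 + 4 + 3 = 17

17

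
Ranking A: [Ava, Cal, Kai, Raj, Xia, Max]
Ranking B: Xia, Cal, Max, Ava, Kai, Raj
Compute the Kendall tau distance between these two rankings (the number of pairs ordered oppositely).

8

Assign each item its position (1..6) in the first ordering, then rewrite the second ordering as that position sequence:
positions: Ava→1, Cal→2, Kai→3, Raj→4, Xia→5, Max→6
second ordering as positions: [5, 2, 6, 1, 3, 4]
Discordant pairs = inversions in this position sequence.
5: 2, 1, 3, 4 → 4
2: 1 → 1
6: 1, 3, 4 → 3
1: 0
3: 0
4: 0
Total: 4 + 1 + 3 + 0 + 0 + 0 = 8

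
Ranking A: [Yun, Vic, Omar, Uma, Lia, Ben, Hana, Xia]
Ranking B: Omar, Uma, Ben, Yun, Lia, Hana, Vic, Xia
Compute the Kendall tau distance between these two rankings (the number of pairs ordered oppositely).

9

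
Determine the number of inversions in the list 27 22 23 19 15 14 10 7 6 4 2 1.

For each element, count later entries that are smaller:
27: 11
22: 9
23: 9
19: 8
15: 7
14: 6
10: 5
7: 4
6: 3
4: 2
2: 1
1: 0
Sum: 11 + 9 + 9 + 8 + 7 + 6 + 5 + 4 + 3 + 2 + 1 + 0 = 65

65 out-of-order pairs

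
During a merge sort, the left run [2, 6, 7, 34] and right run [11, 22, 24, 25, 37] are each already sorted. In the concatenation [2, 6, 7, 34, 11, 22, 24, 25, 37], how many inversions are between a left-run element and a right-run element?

There are 4 cross-inversions.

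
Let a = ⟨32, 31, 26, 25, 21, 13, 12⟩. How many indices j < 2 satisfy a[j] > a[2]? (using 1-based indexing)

The element at index 2 is 31.
Elements before it: 32
Those larger than 31: 32

1 such element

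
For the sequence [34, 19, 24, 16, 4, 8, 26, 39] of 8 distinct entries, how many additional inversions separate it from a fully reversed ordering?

Maximum inversions for 8 distinct elements is C(8, 2) = 8·7/2 = 28.
Current inversions — for each element, count later smaller elements:
34: 6
19: 3
24: 3
16: 2
4: 0
8: 0
26: 0
39: 0
Current total: 6 + 3 + 3 + 2 + 0 + 0 + 0 + 0 = 14
Shortfall: 28 − 14 = 14

14 inversions short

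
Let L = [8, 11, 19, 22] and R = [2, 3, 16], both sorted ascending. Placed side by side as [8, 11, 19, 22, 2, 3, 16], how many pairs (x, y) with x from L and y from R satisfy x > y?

For each element r of the right run, count left-run elements greater than r:
r = 2: 8, 11, 19, 22 → 4
r = 3: 8, 11, 19, 22 → 4
r = 16: 19, 22 → 2
Cross-inversions: 4 + 4 + 2 = 10

10 cross-inversions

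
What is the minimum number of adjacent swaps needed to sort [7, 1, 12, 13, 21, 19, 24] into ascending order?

Each adjacent swap fixes exactly one inversion, so the minimum swap count equals the number of inversions.
Count inversions — for each element, later elements that are smaller:
7: 1 → 1
1: none → 0
12: none → 0
13: none → 0
21: 19 → 1
19: none → 0
24: none → 0
Total inversions: 1 + 0 + 0 + 0 + 1 + 0 + 0 = 2

2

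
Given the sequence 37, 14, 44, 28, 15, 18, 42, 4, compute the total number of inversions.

17 inversions

Sweep left to right; for each value list the smaller values that follow it:
37 → 14, 28, 15, 18, 4 → 5
14 → 4 → 1
44 → 28, 15, 18, 42, 4 → 5
28 → 15, 18, 4 → 3
15 → 4 → 1
18 → 4 → 1
42 → 4 → 1
4 → none → 0
Sum: 5 + 1 + 5 + 3 + 1 + 1 + 1 + 0 = 17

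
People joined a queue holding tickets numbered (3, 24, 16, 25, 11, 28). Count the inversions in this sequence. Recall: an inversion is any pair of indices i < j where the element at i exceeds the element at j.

For each element, count later entries that are smaller:
3 → none → 0
24 → 16, 11 → 2
16 → 11 → 1
25 → 11 → 1
11 → none → 0
28 → none → 0
Sum: 0 + 2 + 1 + 1 + 0 + 0 = 4

Inversions: 4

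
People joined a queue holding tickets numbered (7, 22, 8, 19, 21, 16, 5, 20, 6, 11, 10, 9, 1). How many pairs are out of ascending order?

51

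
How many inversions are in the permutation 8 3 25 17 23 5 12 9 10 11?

Element-by-element contributions:
8: 2
3: 0
25: 7
17: 5
23: 5
5: 0
12: 3
9: 0
10: 0
11: 0
Sum: 2 + 0 + 7 + 5 + 5 + 0 + 3 + 0 + 0 + 0 = 22

22 inversions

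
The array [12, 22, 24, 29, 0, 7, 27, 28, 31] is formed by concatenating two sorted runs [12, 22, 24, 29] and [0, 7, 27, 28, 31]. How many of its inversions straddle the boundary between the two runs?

10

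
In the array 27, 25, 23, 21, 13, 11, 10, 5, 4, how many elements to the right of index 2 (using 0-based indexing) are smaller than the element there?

6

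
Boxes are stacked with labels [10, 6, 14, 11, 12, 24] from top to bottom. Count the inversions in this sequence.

3

For each element, count later entries that are smaller:
10 → 6 → 1
6 → none → 0
14 → 11, 12 → 2
11 → none → 0
12 → none → 0
24 → none → 0
Sum: 1 + 0 + 2 + 0 + 0 + 0 = 3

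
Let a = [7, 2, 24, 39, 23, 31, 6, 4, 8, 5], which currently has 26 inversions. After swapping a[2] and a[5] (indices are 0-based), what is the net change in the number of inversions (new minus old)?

+1

Positions 2 and 5 hold 24 and 31; after swapping, the array is [7, 2, 31, 39, 23, 24, 6, 4, 8, 5].
For each element, count later entries that are smaller:
7 → 2, 6, 4, 5 → 4
2 → none → 0
31 → 23, 24, 6, 4, 8, 5 → 6
39 → 23, 24, 6, 4, 8, 5 → 6
23 → 6, 4, 8, 5 → 4
24 → 6, 4, 8, 5 → 4
6 → 4, 5 → 2
4 → none → 0
8 → 5 → 1
5 → none → 0
Sum: 4 + 0 + 6 + 6 + 4 + 4 + 2 + 0 + 1 + 0 = 27
Change: 27 − 26 = +1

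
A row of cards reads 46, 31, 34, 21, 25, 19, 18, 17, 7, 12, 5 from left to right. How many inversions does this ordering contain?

Element-by-element contributions:
46 → 31, 34, 21, 25, 19, 18, 17, 7, 12, 5 → 10
31 → 21, 25, 19, 18, 17, 7, 12, 5 → 8
34 → 21, 25, 19, 18, 17, 7, 12, 5 → 8
21 → 19, 18, 17, 7, 12, 5 → 6
25 → 19, 18, 17, 7, 12, 5 → 6
19 → 18, 17, 7, 12, 5 → 5
18 → 17, 7, 12, 5 → 4
17 → 7, 12, 5 → 3
7 → 5 → 1
12 → 5 → 1
5 → none → 0
Sum: 10 + 8 + 8 + 6 + 6 + 5 + 4 + 3 + 1 + 1 + 0 = 52

52 inversions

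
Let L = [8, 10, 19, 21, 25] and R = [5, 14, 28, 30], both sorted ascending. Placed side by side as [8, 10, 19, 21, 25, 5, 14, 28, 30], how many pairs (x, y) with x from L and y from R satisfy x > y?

8

For each element r of the right run, count left-run elements greater than r:
r = 5: 8, 10, 19, 21, 25 → 5
r = 14: 19, 21, 25 → 3
r = 28: none → 0
r = 30: none → 0
Cross-inversions: 5 + 3 + 0 + 0 = 8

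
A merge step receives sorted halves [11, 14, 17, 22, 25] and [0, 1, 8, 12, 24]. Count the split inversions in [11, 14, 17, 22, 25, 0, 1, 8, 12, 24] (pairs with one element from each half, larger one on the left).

For each element r of the right run, count left-run elements greater than r:
r = 0: 11, 14, 17, 22, 25 → 5
r = 1: 11, 14, 17, 22, 25 → 5
r = 8: 11, 14, 17, 22, 25 → 5
r = 12: 14, 17, 22, 25 → 4
r = 24: 25 → 1
Cross-inversions: 5 + 5 + 5 + 4 + 1 = 20

20 cross-inversions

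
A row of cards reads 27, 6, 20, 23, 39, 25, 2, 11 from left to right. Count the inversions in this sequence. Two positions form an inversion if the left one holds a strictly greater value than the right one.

There are 16 inversions.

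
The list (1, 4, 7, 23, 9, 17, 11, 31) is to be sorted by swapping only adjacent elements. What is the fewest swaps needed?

Minimum adjacent swaps = number of inversions (each swap of adjacent out-of-order elements removes one inversion and no swap can remove more).
Count inversions — for each element, later elements that are smaller:
1: none → 0
4: none → 0
7: none → 0
23: 9, 17, 11 → 3
9: none → 0
17: 11 → 1
11: none → 0
31: none → 0
Total inversions: 0 + 0 + 0 + 3 + 0 + 1 + 0 + 0 = 4

4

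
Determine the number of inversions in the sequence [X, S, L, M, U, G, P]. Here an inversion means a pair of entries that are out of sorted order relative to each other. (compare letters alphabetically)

Out-of-order pairs: 14

For each element, count later entries that are smaller:
X: 6
S: 4
L: 1
M: 1
U: 2
G: 0
P: 0
Sum: 6 + 4 + 1 + 1 + 2 + 0 + 0 = 14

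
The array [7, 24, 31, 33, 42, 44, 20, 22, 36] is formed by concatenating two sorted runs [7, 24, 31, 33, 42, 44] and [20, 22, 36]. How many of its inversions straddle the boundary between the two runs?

Count, for every r in R, how many entries of L exceed r:
r = 20: 24, 31, 33, 42, 44 → 5
r = 22: 24, 31, 33, 42, 44 → 5
r = 36: 42, 44 → 2
Cross-inversions: 5 + 5 + 2 = 12

12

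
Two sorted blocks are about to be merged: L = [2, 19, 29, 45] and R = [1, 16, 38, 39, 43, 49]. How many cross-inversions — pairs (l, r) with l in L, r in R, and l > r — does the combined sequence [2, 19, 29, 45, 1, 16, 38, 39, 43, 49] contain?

Split inversions: 10

Count, for every r in R, how many entries of L exceed r:
r = 1: 2, 19, 29, 45 → 4
r = 16: 19, 29, 45 → 3
r = 38: 45 → 1
r = 39: 45 → 1
r = 43: 45 → 1
r = 49: none → 0
Cross-inversions: 4 + 3 + 1 + 1 + 1 + 0 = 10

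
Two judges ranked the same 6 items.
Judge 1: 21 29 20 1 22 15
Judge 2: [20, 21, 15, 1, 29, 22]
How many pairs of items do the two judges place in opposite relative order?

6 discordant pairs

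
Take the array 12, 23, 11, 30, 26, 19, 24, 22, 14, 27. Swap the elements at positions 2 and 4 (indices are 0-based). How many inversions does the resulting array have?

Positions 2 and 4 hold 11 and 26; after swapping, the array is [12, 23, 26, 30, 11, 19, 24, 22, 14, 27].
Element-by-element contributions:
12 → 11 → 1
23 → 11, 19, 22, 14 → 4
26 → 11, 19, 24, 22, 14 → 5
30 → 11, 19, 24, 22, 14, 27 → 6
11 → none → 0
19 → 14 → 1
24 → 22, 14 → 2
22 → 14 → 1
14 → none → 0
27 → none → 0
Sum: 1 + 4 + 5 + 6 + 0 + 1 + 2 + 1 + 0 + 0 = 20

20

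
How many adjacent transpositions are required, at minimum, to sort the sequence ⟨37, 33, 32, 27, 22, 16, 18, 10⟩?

Minimum adjacent swaps = number of inversions (each swap of adjacent out-of-order elements removes one inversion and no swap can remove more).
Count inversions — for each element, later elements that are smaller:
37: 33, 32, 27, 22, 16, 18, 10 → 7
33: 32, 27, 22, 16, 18, 10 → 6
32: 27, 22, 16, 18, 10 → 5
27: 22, 16, 18, 10 → 4
22: 16, 18, 10 → 3
16: 10 → 1
18: 10 → 1
10: none → 0
Total inversions: 7 + 6 + 5 + 4 + 3 + 1 + 1 + 0 = 27

27 swaps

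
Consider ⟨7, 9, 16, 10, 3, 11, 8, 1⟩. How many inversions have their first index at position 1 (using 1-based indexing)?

The element at index 1 is 7.
Elements after it: 9, 16, 10, 3, 11, 8, 1
Those smaller than 7: 3, 1

2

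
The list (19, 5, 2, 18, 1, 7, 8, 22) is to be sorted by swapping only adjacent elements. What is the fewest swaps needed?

12 adjacent swaps

Minimum adjacent swaps = number of inversions (each swap of adjacent out-of-order elements removes one inversion and no swap can remove more).
Count inversions — for each element, later elements that are smaller:
19: 5, 2, 18, 1, 7, 8 → 6
5: 2, 1 → 2
2: 1 → 1
18: 1, 7, 8 → 3
1: none → 0
7: none → 0
8: none → 0
22: none → 0
Total inversions: 6 + 2 + 1 + 3 + 0 + 0 + 0 + 0 = 12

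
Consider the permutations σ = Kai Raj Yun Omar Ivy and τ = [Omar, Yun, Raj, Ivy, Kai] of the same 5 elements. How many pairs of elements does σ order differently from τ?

Assign each item its position (1..5) in the first ordering, then rewrite the second ordering as that position sequence:
positions: Kai→1, Raj→2, Yun→3, Omar→4, Ivy→5
second ordering as positions: [4, 3, 2, 5, 1]
Discordant pairs = inversions in this position sequence.
4: 3, 2, 1 → 3
3: 2, 1 → 2
2: 1 → 1
5: 1 → 1
1: 0
Total: 3 + 2 + 1 + 1 + 0 = 7

7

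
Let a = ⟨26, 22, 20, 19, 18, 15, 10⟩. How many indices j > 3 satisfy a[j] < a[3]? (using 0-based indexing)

3 such elements

The element at index 3 is 19.
Elements after it: 18, 15, 10
Those smaller than 19: 18, 15, 10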